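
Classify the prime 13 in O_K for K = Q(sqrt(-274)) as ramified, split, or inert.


K = Q(sqrt(-274)). Since d mod 4 = 2, disc(K) = -1096.
Check p | disc: -1096 mod 13 = 9.
p does not divide disc. Compute Legendre symbol (d/p):
12^((13-1)/2) mod 13 = 1
(d/p) = 1, so p splits: (p) = P*P' with e=1, f=1, g=2.
Therefore p is split.

split


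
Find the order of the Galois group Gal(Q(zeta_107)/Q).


|Gal(Q(zeta_107)/Q)| = phi(107)
= 106

106


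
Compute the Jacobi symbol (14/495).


Compute (14/495) via quadratic reciprocity:
  pull out 2: (2/495) = +1  (since 495 mod 8 = 7)
  reciprocity: (7/495) -> -(495/7)
  reduce: (5/7)
  reciprocity: (5/7) -> +(7/5)
  reduce: (2/5)
  pull out 2: (2/5) = -1  (since 5 mod 8 = 5)
  (1/5) = 1
Product of signs = 1

1


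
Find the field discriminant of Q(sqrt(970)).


For K = Q(sqrt(d)) with d squarefree: disc(K) = d if d = 1 mod 4, and disc(K) = 4d if d = 2 or 3 mod 4.
Here d = 970, and d mod 4 = 2.
d = 2 mod 4, not 1 (O_K = Z[sqrt(d)]), so disc(K) = 4d = 4 * (970) = 3880

3880


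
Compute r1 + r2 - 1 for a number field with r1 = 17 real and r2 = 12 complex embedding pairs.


By Dirichlet's unit theorem:
rank = r1 + r2 - 1
= 17 + 12 - 1
= 28

28


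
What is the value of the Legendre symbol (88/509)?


p = 509 is prime, so compute (88/509) with the reciprocity algorithm (Jacobi-symbol steps: pull out 2s via (2/n), flip via reciprocity, reduce):
  pull out 2: (2/509) = -1  (since 509 mod 8 = 5)
  pull out 2: (2/509) = -1  (since 509 mod 8 = 5)
  pull out 2: (2/509) = -1  (since 509 mod 8 = 5)
  reciprocity: (11/509) -> +(509/11)
  reduce: (3/11)
  reciprocity: (3/11) -> -(11/3)
  reduce: (2/3)
  pull out 2: (2/3) = -1  (since 3 mod 8 = 3)
  (1/3) = 1
Product of signs = -1
(88/509) = -1

-1


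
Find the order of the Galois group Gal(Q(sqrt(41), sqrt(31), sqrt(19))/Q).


The 3 square roots of distinct primes are multiplicatively independent over Q,
so [K:Q] = 2^3 and Gal(K/Q) is isomorphic to (Z/2Z)^3.
|Gal| = 2^3 = 8

8


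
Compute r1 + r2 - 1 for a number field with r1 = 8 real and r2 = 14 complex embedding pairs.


By Dirichlet's unit theorem:
rank = r1 + r2 - 1
= 8 + 14 - 1
= 21

21


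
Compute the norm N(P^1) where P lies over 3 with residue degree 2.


N(P^a) = p^(a*f)
= 3^(1*2)
= 3^2
= 9

9


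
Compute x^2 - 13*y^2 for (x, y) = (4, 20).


x^2 - d*y^2
= 4^2 - 13*20^2
= 16 - 5200
= -5184

-5184


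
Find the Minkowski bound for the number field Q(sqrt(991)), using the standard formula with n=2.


d = 991, d mod 4 = 3, so disc(K) = 4d = 3964; |disc(K)| = 3964
Real quadratic field, so n = 2, s = r2 = 0, r1 = 2
M = (n!/n^n) * (4/pi)^s * sqrt(|disc(K)|) = (2!/2^2) * (4/pi)^0 * sqrt(3964)
= 0.5 * 1.000000 * 62.960305
= 31.4802

31.4802


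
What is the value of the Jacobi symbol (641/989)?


Compute (641/989) via quadratic reciprocity:
  reciprocity: (641/989) -> +(989/641)
  reduce: (348/641)
  pull out 2: (2/641) = +1  (since 641 mod 8 = 1)
  pull out 2: (2/641) = +1  (since 641 mod 8 = 1)
  reciprocity: (87/641) -> +(641/87)
  reduce: (32/87)
  pull out 2: (2/87) = +1  (since 87 mod 8 = 7)
  pull out 2: (2/87) = +1  (since 87 mod 8 = 7)
  pull out 2: (2/87) = +1  (since 87 mod 8 = 7)
  pull out 2: (2/87) = +1  (since 87 mod 8 = 7)
  pull out 2: (2/87) = +1  (since 87 mod 8 = 7)
  (1/87) = 1
Product of signs = 1

1


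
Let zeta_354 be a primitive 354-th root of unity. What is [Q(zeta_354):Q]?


The degree equals Euler's totient phi(354).
354 = 2 * 3 * 59
phi(354) = 116

116


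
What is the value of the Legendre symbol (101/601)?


p = 601 is prime, so compute (101/601) with the reciprocity algorithm (Jacobi-symbol steps: pull out 2s via (2/n), flip via reciprocity, reduce):
  reciprocity: (101/601) -> +(601/101)
  reduce: (96/101)
  pull out 2: (2/101) = -1  (since 101 mod 8 = 5)
  pull out 2: (2/101) = -1  (since 101 mod 8 = 5)
  pull out 2: (2/101) = -1  (since 101 mod 8 = 5)
  pull out 2: (2/101) = -1  (since 101 mod 8 = 5)
  pull out 2: (2/101) = -1  (since 101 mod 8 = 5)
  reciprocity: (3/101) -> +(101/3)
  reduce: (2/3)
  pull out 2: (2/3) = -1  (since 3 mod 8 = 3)
  (1/3) = 1
Product of signs = 1
(101/601) = 1

1


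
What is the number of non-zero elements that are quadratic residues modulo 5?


For prime p, the number of non-zero quadratic residues is (p-1)/2.
= (5-1)/2
= 2

2


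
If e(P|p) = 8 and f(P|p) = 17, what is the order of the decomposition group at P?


|D_P| = e * f
= 8 * 17
= 136

136


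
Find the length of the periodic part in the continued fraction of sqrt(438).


Run the CF algorithm for sqrt(438).
a_0 = floor(sqrt(438)) = 20; set m_0=0, q_0=1.
Recurrence: m' = q*a - m,  q' = (d - m'^2)/q,  a' = floor((a_0 + m')/q').
  step 1: m=20, q=38, a=1
  step 2: m=18, q=3, a=12
  step 3: m=18, q=38, a=1
  step 4: m=20, q=1, a=40
a_4 = 2*a_0 = 40, so the period closes here.
sqrt(438) = [20; 1, 12, 1, 40]
Period length = 4

4


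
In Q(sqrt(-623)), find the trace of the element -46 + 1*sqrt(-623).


Tr(a + b*sqrt(d)) = (a + b*sqrt(d)) + (a - b*sqrt(d)) = 2a
= 2 * (-46)
= -92

-92


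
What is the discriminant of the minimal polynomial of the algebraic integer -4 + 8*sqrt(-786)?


The element -4 + 8*sqrt(-786) has minimal polynomial:
x^2 + 8*x + 50320
Discriminant = (8)^2 - 4*(50320)
= 64 - 201280
= -201216

-201216


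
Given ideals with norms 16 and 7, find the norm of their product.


N(IJ) = N(I) * N(J)
= 16 * 7
= 112

112


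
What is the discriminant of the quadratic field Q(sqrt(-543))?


For K = Q(sqrt(d)) with d squarefree: disc(K) = d if d = 1 mod 4, and disc(K) = 4d if d = 2 or 3 mod 4.
Here d = -543, and d mod 4 = 1.
d = 1 mod 4 (O_K = Z[(1+sqrt(d))/2]), so disc(K) = d = -543

-543


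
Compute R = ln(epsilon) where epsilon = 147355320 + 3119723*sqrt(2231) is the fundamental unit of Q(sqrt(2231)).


epsilon = 147355320 + 3119723*sqrt(2231)
= 2.9471e+08
R = ln(2.9471e+08)
= 19.5015

19.5015


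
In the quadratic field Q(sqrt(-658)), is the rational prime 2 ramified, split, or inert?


K = Q(sqrt(-658)). Since d mod 4 = 2, disc(K) = -2632.
Check p | disc: -2632 mod 2 = 0.
p divides disc, so p ramifies: (p) = P^2 with e=2, f=1, g=1.
Therefore p is ramified.

ramified


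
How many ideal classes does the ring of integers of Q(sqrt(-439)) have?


K = Q(sqrt(-439)). d mod 4 = 1, so D = disc(K) = d = -439
h(K) equals the number of primitive reduced positive-definite forms (a, b, c) = a*x^2 + b*x*y + c*y^2 with b^2 - 4ac = D,
where reduced means |b| <= a <= c, with b >= 0 whenever |b| = a or a = c, and primitive means gcd(a, b, c) = 1.
Reduced forces 3a^2 <= |D| = 439, so 1 <= a <= 12; b must have the parity of D, and c = (b^2 - D)/(4a) must be an integer >= a.
Enumerate a = 1..12, b in [-a, a]:
  a=1: (1, 1, 110)  [1]
  a=2: (2, -1, 55), (2, 1, 55)  [2]
  a=3: none
  a=4: (4, -3, 28), (4, 3, 28)  [2]
  a=5: (5, -1, 22), (5, 1, 22)  [2]
  a=6: none
  a=7: (7, -3, 16), (7, 3, 16)  [2]
  a=8: (8, -3, 14), (8, 3, 14)  [2]
  a=9: none
  a=10: (10, -9, 13), (10, -1, 11), (10, 1, 11), (10, 9, 13)  [4]
  a=11..12: none
Total reduced forms: 1 + 2 + 2 + 2 + 2 + 2 + 4 = 15
h = 15

15


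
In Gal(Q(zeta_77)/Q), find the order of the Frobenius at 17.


The Frobenius at p in Gal(Q(zeta_n)/Q) = (Z/nZ)* is the class of p, so its order is ord_77(17), the smallest k >= 1 with 17^k = 1 mod 77.
n = 77 = 7 * 11, phi(77) = 60; the order divides phi(n).
Divisors of 60: 1, 2, 3, 4, 5, 6, 10, 12, 15, 20, 30, 60
Repeated squaring mod 77: 17^1 = 17, 17^2 = 58, 17^4 = 53, 17^8 = 37, 17^16 = 60, 17^32 = 58
Test divisors in increasing order:
  k=1: 17^1 = 17 mod 77
  k=2: 17^2 = 58 mod 77
  k=3: 17^3 = 58 * 17 = 62 mod 77
  k=4: 17^4 = 53 mod 77
  k=5: 17^5 = 53 * 17 = 54 mod 77
  k=6: 17^6 = 53 * 58 = 71 mod 77
  k=10: 17^10 = 37 * 58 = 67 mod 77
  k=12: 17^12 = 37 * 53 = 36 mod 77
  k=15: 17^15 = 37 * 53 * 58 * 17 = 76 mod 77
  k=20: 17^20 = 60 * 53 = 23 mod 77
  k=30: 17^30 = 60 * 37 * 53 * 58 = 1 mod 77  <- first divisor giving 1
Order = 30

30


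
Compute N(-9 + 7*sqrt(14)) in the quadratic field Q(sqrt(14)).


N(a + b*sqrt(d)) = a^2 - d*b^2
= (-9)^2 - (14)*(7)^2
= 81 - 686
= -605

-605


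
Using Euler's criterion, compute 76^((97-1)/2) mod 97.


p = 97 is prime and the exponent is (p-1)/2 = 48, so by Euler's criterion 76^48 = (76/97) = +1 or -1 mod 97.
Compute by square-and-multiply:
  48 = 32 + 16 (binary 110000)
  Repeated squaring mod 97: 76^1 = 76, 76^2 = 53, 76^4 = 93, 76^8 = 16, 76^16 = 62, 76^32 = 61
  76^48 = 76^32 * 76^16 = 61 * 62 mod 97
    61 * 62 = 3782 = 96 mod 97
  76^48 = 96 mod 97
Result 96 = p - 1 = -1 mod 97: 76 is a quadratic non-residue mod 97. As a residue in [0, p-1] the value is 96.
76^48 mod 97 = 96

96


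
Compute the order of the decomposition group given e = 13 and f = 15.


|D_P| = e * f
= 13 * 15
= 195

195


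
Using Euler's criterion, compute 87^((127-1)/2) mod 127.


p = 127 is prime and the exponent is (p-1)/2 = 63, so by Euler's criterion 87^63 = (87/127) = +1 or -1 mod 127.
Compute by square-and-multiply:
  63 = 32 + 16 + 8 + 4 + 2 + 1 (binary 111111)
  Repeated squaring mod 127: 87^1 = 87, 87^2 = 76, 87^4 = 61, 87^8 = 38, 87^16 = 47, 87^32 = 50
  87^63 = 87^32 * 87^16 * 87^8 * 87^4 * 87^2 * 87^1 = 50 * 47 * 38 * 61 * 76 * 87 mod 127
    50 * 47 = 2350 = 64 mod 127
    64 * 38 = 2432 = 19 mod 127
    19 * 61 = 1159 = 16 mod 127
    16 * 76 = 1216 = 73 mod 127
    73 * 87 = 6351 = 1 mod 127
  87^63 = 1 mod 127
Result 1: 87 is a quadratic residue mod 127.
87^63 mod 127 = 1

1


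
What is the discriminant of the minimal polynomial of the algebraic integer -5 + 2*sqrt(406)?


The element -5 + 2*sqrt(406) has minimal polynomial:
x^2 + 10*x - 1599
Discriminant = (10)^2 - 4*(-1599)
= 100 + 6396
= 6496

6496


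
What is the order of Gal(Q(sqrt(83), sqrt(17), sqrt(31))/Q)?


The 3 square roots of distinct primes are multiplicatively independent over Q,
so [K:Q] = 2^3 and Gal(K/Q) is isomorphic to (Z/2Z)^3.
|Gal| = 2^3 = 8

8


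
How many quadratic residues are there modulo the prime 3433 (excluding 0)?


For prime p, the number of non-zero quadratic residues is (p-1)/2.
= (3433-1)/2
= 1716

1716


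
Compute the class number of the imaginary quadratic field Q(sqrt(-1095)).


K = Q(sqrt(-1095)). d mod 4 = 1, so D = disc(K) = d = -1095
h(K) equals the number of primitive reduced positive-definite forms (a, b, c) = a*x^2 + b*x*y + c*y^2 with b^2 - 4ac = D,
where reduced means |b| <= a <= c, with b >= 0 whenever |b| = a or a = c, and primitive means gcd(a, b, c) = 1.
Reduced forces 3a^2 <= |D| = 1095, so 1 <= a <= 19; b must have the parity of D, and c = (b^2 - D)/(4a) must be an integer >= a.
Enumerate a = 1..19, b in [-a, a]:
  a=1: (1, 1, 274)  [1]
  a=2: (2, -1, 137), (2, 1, 137)  [2]
  a=3: (3, 3, 92)  [1]
  a=4: (4, -3, 69), (4, 3, 69)  [2]
  a=5: (5, 5, 56)  [1]
  a=6: (6, -3, 46), (6, 3, 46)  [2]
  a=7: (7, -5, 40), (7, 5, 40)  [2]
  a=8: (8, -5, 35), (8, 5, 35)  [2]
  a=9: none
  a=10: (10, -5, 28), (10, 5, 28)  [2]
  a=11: (11, -7, 26), (11, 7, 26)  [2]
  a=12: (12, -3, 23), (12, 3, 23)  [2]
  a=13: (13, -7, 22), (13, 7, 22)  [2]
  a=14: (14, -9, 21), (14, -5, 20), (14, 5, 20), (14, 9, 21)  [4]
  a=15: (15, 15, 22)  [1]
  a=16: (16, -11, 19), (16, 11, 19)  [2]
  a=17..19: none
Total reduced forms: 1 + 2 + 1 + 2 + 1 + 2 + 2 + 2 + 2 + 2 + 2 + 2 + 4 + 1 + 2 = 28
h = 28

28


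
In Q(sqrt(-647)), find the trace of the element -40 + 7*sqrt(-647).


Tr(a + b*sqrt(d)) = (a + b*sqrt(d)) + (a - b*sqrt(d)) = 2a
= 2 * (-40)
= -80

-80


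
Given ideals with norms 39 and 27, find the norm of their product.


N(IJ) = N(I) * N(J)
= 39 * 27
= 1053

1053


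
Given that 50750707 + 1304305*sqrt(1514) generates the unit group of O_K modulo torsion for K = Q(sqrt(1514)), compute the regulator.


epsilon = 50750707 + 1304305*sqrt(1514)
= 1.0150e+08
R = ln(1.0150e+08)
= 18.4356

18.4356


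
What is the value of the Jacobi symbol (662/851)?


Compute (662/851) via quadratic reciprocity:
  pull out 2: (2/851) = -1  (since 851 mod 8 = 3)
  reciprocity: (331/851) -> -(851/331)
  reduce: (189/331)
  reciprocity: (189/331) -> +(331/189)
  reduce: (142/189)
  pull out 2: (2/189) = -1  (since 189 mod 8 = 5)
  reciprocity: (71/189) -> +(189/71)
  reduce: (47/71)
  reciprocity: (47/71) -> -(71/47)
  reduce: (24/47)
  pull out 2: (2/47) = +1  (since 47 mod 8 = 7)
  pull out 2: (2/47) = +1  (since 47 mod 8 = 7)
  pull out 2: (2/47) = +1  (since 47 mod 8 = 7)
  reciprocity: (3/47) -> -(47/3)
  reduce: (2/3)
  pull out 2: (2/3) = -1  (since 3 mod 8 = 3)
  (1/3) = 1
Product of signs = 1

1


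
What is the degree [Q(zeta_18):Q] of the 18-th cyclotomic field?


The degree equals Euler's totient phi(18).
18 = 2 * 3^2
phi(18) = 6

6


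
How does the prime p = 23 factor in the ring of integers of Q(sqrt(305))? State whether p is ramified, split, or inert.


K = Q(sqrt(305)). Since d mod 4 = 1, disc(K) = 305.
Check p | disc: 305 mod 23 = 6.
p does not divide disc. Compute Legendre symbol (d/p):
6^((23-1)/2) mod 23 = 1
(d/p) = 1, so p splits: (p) = P*P' with e=1, f=1, g=2.
Therefore p is split.

split


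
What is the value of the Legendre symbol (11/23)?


p = 23 is prime, so compute (11/23) with the reciprocity algorithm (Jacobi-symbol steps: pull out 2s via (2/n), flip via reciprocity, reduce):
  reciprocity: (11/23) -> -(23/11)
  reduce: (1/11)
  (1/11) = 1
Product of signs = -1
(11/23) = -1

-1


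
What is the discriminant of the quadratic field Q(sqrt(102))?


For K = Q(sqrt(d)) with d squarefree: disc(K) = d if d = 1 mod 4, and disc(K) = 4d if d = 2 or 3 mod 4.
Here d = 102, and d mod 4 = 2.
d = 2 mod 4, not 1 (O_K = Z[sqrt(d)]), so disc(K) = 4d = 4 * (102) = 408

408


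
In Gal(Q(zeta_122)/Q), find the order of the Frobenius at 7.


The Frobenius at p in Gal(Q(zeta_n)/Q) = (Z/nZ)* is the class of p, so its order is ord_122(7), the smallest k >= 1 with 7^k = 1 mod 122.
n = 122 = 2 * 61, phi(122) = 60; the order divides phi(n).
Divisors of 60: 1, 2, 3, 4, 5, 6, 10, 12, 15, 20, 30, 60
Repeated squaring mod 122: 7^1 = 7, 7^2 = 49, 7^4 = 83, 7^8 = 57, 7^16 = 77, 7^32 = 73
Test divisors in increasing order:
  k=1: 7^1 = 7 mod 122
  k=2: 7^2 = 49 mod 122
  k=3: 7^3 = 49 * 7 = 99 mod 122
  k=4: 7^4 = 83 mod 122
  k=5: 7^5 = 83 * 7 = 93 mod 122
  k=6: 7^6 = 83 * 49 = 41 mod 122
  k=10: 7^10 = 57 * 49 = 109 mod 122
  k=12: 7^12 = 57 * 83 = 95 mod 122
  k=15: 7^15 = 57 * 83 * 49 * 7 = 11 mod 122
  k=20: 7^20 = 77 * 83 = 47 mod 122
  k=30: 7^30 = 77 * 57 * 83 * 49 = 121 mod 122
  k=60: 7^60 = 73 * 77 * 57 * 83 = 1 mod 122  <- first divisor giving 1
Order = 60

60


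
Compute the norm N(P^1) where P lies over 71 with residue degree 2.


N(P^a) = p^(a*f)
= 71^(1*2)
= 71^2
= 5041

5041


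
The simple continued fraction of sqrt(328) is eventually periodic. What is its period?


Run the CF algorithm for sqrt(328).
a_0 = floor(sqrt(328)) = 18; set m_0=0, q_0=1.
Recurrence: m' = q*a - m,  q' = (d - m'^2)/q,  a' = floor((a_0 + m')/q').
  step 1: m=18, q=4, a=9
  step 2: m=18, q=1, a=36
a_2 = 2*a_0 = 36, so the period closes here.
sqrt(328) = [18; 9, 36]
Period length = 2

2


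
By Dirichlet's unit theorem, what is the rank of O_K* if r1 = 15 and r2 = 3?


By Dirichlet's unit theorem:
rank = r1 + r2 - 1
= 15 + 3 - 1
= 17

17


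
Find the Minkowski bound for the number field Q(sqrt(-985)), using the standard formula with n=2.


d = -985, d mod 4 = 3, so disc(K) = 4d = -3940; |disc(K)| = 3940
Imaginary quadratic field, so n = 2, s = r2 = 1, r1 = 0
M = (n!/n^n) * (4/pi)^s * sqrt(|disc(K)|) = (2!/2^2) * (4/pi)^1 * sqrt(3940)
= 0.5 * 1.273240 * 62.769419
= 39.9603

39.9603


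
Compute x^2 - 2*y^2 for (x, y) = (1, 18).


x^2 - d*y^2
= 1^2 - 2*18^2
= 1 - 648
= -647

-647


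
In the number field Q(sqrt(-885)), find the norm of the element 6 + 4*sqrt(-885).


N(a + b*sqrt(d)) = a^2 - d*b^2
= (6)^2 - (-885)*(4)^2
= 36 + 14160
= 14196

14196


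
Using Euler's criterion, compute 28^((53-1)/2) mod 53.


p = 53 is prime and the exponent is (p-1)/2 = 26, so by Euler's criterion 28^26 = (28/53) = +1 or -1 mod 53.
Compute by square-and-multiply:
  26 = 16 + 8 + 2 (binary 11010)
  Repeated squaring mod 53: 28^1 = 28, 28^2 = 42, 28^4 = 15, 28^8 = 13, 28^16 = 10
  28^26 = 28^16 * 28^8 * 28^2 = 10 * 13 * 42 mod 53
    10 * 13 = 130 = 24 mod 53
    24 * 42 = 1008 = 1 mod 53
  28^26 = 1 mod 53
Result 1: 28 is a quadratic residue mod 53.
28^26 mod 53 = 1

1


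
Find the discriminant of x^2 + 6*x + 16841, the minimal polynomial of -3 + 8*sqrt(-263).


The element -3 + 8*sqrt(-263) has minimal polynomial:
x^2 + 6*x + 16841
Discriminant = (6)^2 - 4*(16841)
= 36 - 67364
= -67328

-67328


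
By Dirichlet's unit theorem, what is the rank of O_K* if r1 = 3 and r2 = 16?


By Dirichlet's unit theorem:
rank = r1 + r2 - 1
= 3 + 16 - 1
= 18

18


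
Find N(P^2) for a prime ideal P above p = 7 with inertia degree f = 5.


N(P^a) = p^(a*f)
= 7^(2*5)
= 7^10
= 282475249

282475249


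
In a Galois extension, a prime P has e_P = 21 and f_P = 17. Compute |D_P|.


|D_P| = e * f
= 21 * 17
= 357

357


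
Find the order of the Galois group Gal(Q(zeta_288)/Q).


|Gal(Q(zeta_288)/Q)| = phi(288)
= 96

96


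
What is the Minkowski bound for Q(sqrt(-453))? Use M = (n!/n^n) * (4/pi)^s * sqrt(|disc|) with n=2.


d = -453, d mod 4 = 3, so disc(K) = 4d = -1812; |disc(K)| = 1812
Imaginary quadratic field, so n = 2, s = r2 = 1, r1 = 0
M = (n!/n^n) * (4/pi)^s * sqrt(|disc(K)|) = (2!/2^2) * (4/pi)^1 * sqrt(1812)
= 0.5 * 1.273240 * 42.567593
= 27.0994

27.0994


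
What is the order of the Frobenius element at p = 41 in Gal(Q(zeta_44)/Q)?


The Frobenius at p in Gal(Q(zeta_n)/Q) = (Z/nZ)* is the class of p, so its order is ord_44(41), the smallest k >= 1 with 41^k = 1 mod 44.
n = 44 = 2^2 * 11, phi(44) = 20; the order divides phi(n).
Divisors of 20: 1, 2, 4, 5, 10, 20
Repeated squaring mod 44: 41^1 = 41, 41^2 = 9, 41^4 = 37, 41^8 = 5, 41^16 = 25
Test divisors in increasing order:
  k=1: 41^1 = 41 mod 44
  k=2: 41^2 = 9 mod 44
  k=4: 41^4 = 37 mod 44
  k=5: 41^5 = 37 * 41 = 21 mod 44
  k=10: 41^10 = 5 * 9 = 1 mod 44  <- first divisor giving 1
Order = 10

10


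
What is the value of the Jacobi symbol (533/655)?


Compute (533/655) via quadratic reciprocity:
  reciprocity: (533/655) -> +(655/533)
  reduce: (122/533)
  pull out 2: (2/533) = -1  (since 533 mod 8 = 5)
  reciprocity: (61/533) -> +(533/61)
  reduce: (45/61)
  reciprocity: (45/61) -> +(61/45)
  reduce: (16/45)
  pull out 2: (2/45) = -1  (since 45 mod 8 = 5)
  pull out 2: (2/45) = -1  (since 45 mod 8 = 5)
  pull out 2: (2/45) = -1  (since 45 mod 8 = 5)
  pull out 2: (2/45) = -1  (since 45 mod 8 = 5)
  (1/45) = 1
Product of signs = -1

-1


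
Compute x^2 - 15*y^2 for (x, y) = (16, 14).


x^2 - d*y^2
= 16^2 - 15*14^2
= 256 - 2940
= -2684

-2684


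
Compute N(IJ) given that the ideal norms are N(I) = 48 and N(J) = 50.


N(IJ) = N(I) * N(J)
= 48 * 50
= 2400

2400


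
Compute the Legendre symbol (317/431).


p = 431 is prime, so compute (317/431) with the reciprocity algorithm (Jacobi-symbol steps: pull out 2s via (2/n), flip via reciprocity, reduce):
  reciprocity: (317/431) -> +(431/317)
  reduce: (114/317)
  pull out 2: (2/317) = -1  (since 317 mod 8 = 5)
  reciprocity: (57/317) -> +(317/57)
  reduce: (32/57)
  pull out 2: (2/57) = +1  (since 57 mod 8 = 1)
  pull out 2: (2/57) = +1  (since 57 mod 8 = 1)
  pull out 2: (2/57) = +1  (since 57 mod 8 = 1)
  pull out 2: (2/57) = +1  (since 57 mod 8 = 1)
  pull out 2: (2/57) = +1  (since 57 mod 8 = 1)
  (1/57) = 1
Product of signs = -1
(317/431) = -1

-1


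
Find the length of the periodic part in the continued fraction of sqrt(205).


Run the CF algorithm for sqrt(205).
a_0 = floor(sqrt(205)) = 14; set m_0=0, q_0=1.
Recurrence: m' = q*a - m,  q' = (d - m'^2)/q,  a' = floor((a_0 + m')/q').
  step 1: m=14, q=9, a=3
  step 2: m=13, q=4, a=6
  step 3: m=11, q=21, a=1
  step 4: m=10, q=5, a=4
  step 5: m=10, q=21, a=1
  step 6: m=11, q=4, a=6
  step 7: m=13, q=9, a=3
  step 8: m=14, q=1, a=28
a_8 = 2*a_0 = 28, so the period closes here.
sqrt(205) = [14; 3, 6, 1, 4, 1, 6, 3, 28]
Period length = 8

8


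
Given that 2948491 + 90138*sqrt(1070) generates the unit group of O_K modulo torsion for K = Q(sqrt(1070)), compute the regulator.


epsilon = 2948491 + 90138*sqrt(1070)
= 5.8970e+06
R = ln(5.8970e+06)
= 15.5900

15.5900


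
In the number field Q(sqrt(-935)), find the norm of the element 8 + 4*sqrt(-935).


N(a + b*sqrt(d)) = a^2 - d*b^2
= (8)^2 - (-935)*(4)^2
= 64 + 14960
= 15024

15024


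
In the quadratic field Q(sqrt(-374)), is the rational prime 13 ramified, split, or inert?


K = Q(sqrt(-374)). Since d mod 4 = 2, disc(K) = -1496.
Check p | disc: -1496 mod 13 = 12.
p does not divide disc. Compute Legendre symbol (d/p):
3^((13-1)/2) mod 13 = 1
(d/p) = 1, so p splits: (p) = P*P' with e=1, f=1, g=2.
Therefore p is split.

split


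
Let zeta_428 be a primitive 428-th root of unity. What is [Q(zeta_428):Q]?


The degree equals Euler's totient phi(428).
428 = 2^2 * 107
phi(428) = 212

212


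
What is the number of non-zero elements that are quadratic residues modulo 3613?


For prime p, the number of non-zero quadratic residues is (p-1)/2.
= (3613-1)/2
= 1806

1806


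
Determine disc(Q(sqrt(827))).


For K = Q(sqrt(d)) with d squarefree: disc(K) = d if d = 1 mod 4, and disc(K) = 4d if d = 2 or 3 mod 4.
Here d = 827, and d mod 4 = 3.
d = 3 mod 4, not 1 (O_K = Z[sqrt(d)]), so disc(K) = 4d = 4 * (827) = 3308

3308


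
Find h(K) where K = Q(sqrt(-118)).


K = Q(sqrt(-118)). d mod 4 = 2, so D = disc(K) = 4d = -472
h(K) equals the number of primitive reduced positive-definite forms (a, b, c) = a*x^2 + b*x*y + c*y^2 with b^2 - 4ac = D,
where reduced means |b| <= a <= c, with b >= 0 whenever |b| = a or a = c, and primitive means gcd(a, b, c) = 1.
Reduced forces 3a^2 <= |D| = 472, so 1 <= a <= 12; b must have the parity of D, and c = (b^2 - D)/(4a) must be an integer >= a.
Enumerate a = 1..12, b in [-a, a]:
  a=1: (1, 0, 118)  [1]
  a=2: (2, 0, 59)  [1]
  a=3..6: none
  a=7: (7, -2, 17), (7, 2, 17)  [2]
  a=8..10: none
  a=11: (11, -10, 13), (11, 10, 13)  [2]
  a=12: none
Total reduced forms: 1 + 1 + 2 + 2 = 6
h = 6

6


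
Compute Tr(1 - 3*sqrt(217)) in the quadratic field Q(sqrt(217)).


Tr(a + b*sqrt(d)) = (a + b*sqrt(d)) + (a - b*sqrt(d)) = 2a
= 2 * (1)
= 2

2


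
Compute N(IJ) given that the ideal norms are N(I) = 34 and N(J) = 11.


N(IJ) = N(I) * N(J)
= 34 * 11
= 374

374


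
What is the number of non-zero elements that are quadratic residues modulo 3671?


For prime p, the number of non-zero quadratic residues is (p-1)/2.
= (3671-1)/2
= 1835

1835


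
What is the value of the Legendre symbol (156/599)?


p = 599 is prime, so compute (156/599) with the reciprocity algorithm (Jacobi-symbol steps: pull out 2s via (2/n), flip via reciprocity, reduce):
  pull out 2: (2/599) = +1  (since 599 mod 8 = 7)
  pull out 2: (2/599) = +1  (since 599 mod 8 = 7)
  reciprocity: (39/599) -> -(599/39)
  reduce: (14/39)
  pull out 2: (2/39) = +1  (since 39 mod 8 = 7)
  reciprocity: (7/39) -> -(39/7)
  reduce: (4/7)
  pull out 2: (2/7) = +1  (since 7 mod 8 = 7)
  pull out 2: (2/7) = +1  (since 7 mod 8 = 7)
  (1/7) = 1
Product of signs = 1
(156/599) = 1

1


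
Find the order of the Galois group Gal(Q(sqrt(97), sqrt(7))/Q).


The 2 square roots of distinct primes are multiplicatively independent over Q,
so [K:Q] = 2^2 and Gal(K/Q) is isomorphic to (Z/2Z)^2.
|Gal| = 2^2 = 4

4


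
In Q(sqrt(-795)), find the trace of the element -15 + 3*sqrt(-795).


Tr(a + b*sqrt(d)) = (a + b*sqrt(d)) + (a - b*sqrt(d)) = 2a
= 2 * (-15)
= -30

-30


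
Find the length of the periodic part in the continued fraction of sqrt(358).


Run the CF algorithm for sqrt(358).
a_0 = floor(sqrt(358)) = 18; set m_0=0, q_0=1.
Recurrence: m' = q*a - m,  q' = (d - m'^2)/q,  a' = floor((a_0 + m')/q').
  step 1: m=18, q=34, a=1
  step 2: m=16, q=3, a=11
  step 3: m=17, q=23, a=1
  step 4: m=6, q=14, a=1
  step 5: m=8, q=21, a=1
  step 6: m=13, q=9, a=3
  step 7: m=14, q=18, a=1
  step 8: m=4, q=19, a=1
  step 9: m=15, q=7, a=4
  step 10: m=13, q=27, a=1
  step 11: m=14, q=6, a=5
  step 12: m=16, q=17, a=2
  step 13: m=18, q=2, a=18
  step 14: m=18, q=17, a=2
  step 15: m=16, q=6, a=5
  step 16: m=14, q=27, a=1
  step 17: m=13, q=7, a=4
  step 18: m=15, q=19, a=1
  step 19: m=4, q=18, a=1
  step 20: m=14, q=9, a=3
  step 21: m=13, q=21, a=1
  step 22: m=8, q=14, a=1
  step 23: m=6, q=23, a=1
  step 24: m=17, q=3, a=11
  step 25: m=16, q=34, a=1
  step 26: m=18, q=1, a=36
a_26 = 2*a_0 = 36, so the period closes here.
sqrt(358) = [18; 1, 11, 1, 1, 1, 3, 1, 1, 4, 1, 5, 2, 18, 2, 5, 1, 4, 1, 1, 3, 1, 1, 1, 11, 1, 36]
Period length = 26

26


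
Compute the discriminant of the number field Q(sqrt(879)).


For K = Q(sqrt(d)) with d squarefree: disc(K) = d if d = 1 mod 4, and disc(K) = 4d if d = 2 or 3 mod 4.
Here d = 879, and d mod 4 = 3.
d = 3 mod 4, not 1 (O_K = Z[sqrt(d)]), so disc(K) = 4d = 4 * (879) = 3516

3516


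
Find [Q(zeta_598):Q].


The degree equals Euler's totient phi(598).
598 = 2 * 13 * 23
phi(598) = 264

264


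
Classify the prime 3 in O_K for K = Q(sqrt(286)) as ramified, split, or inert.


K = Q(sqrt(286)). Since d mod 4 = 2, disc(K) = 1144.
Check p | disc: 1144 mod 3 = 1.
p does not divide disc. Compute Legendre symbol (d/p):
1^((3-1)/2) mod 3 = 1
(d/p) = 1, so p splits: (p) = P*P' with e=1, f=1, g=2.
Therefore p is split.

split


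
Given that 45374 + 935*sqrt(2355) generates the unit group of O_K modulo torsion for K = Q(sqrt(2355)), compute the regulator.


epsilon = 45374 + 935*sqrt(2355)
= 90748.0000
R = ln(90748.0000)
= 11.4158

11.4158


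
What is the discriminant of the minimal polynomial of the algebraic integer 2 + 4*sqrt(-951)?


The element 2 + 4*sqrt(-951) has minimal polynomial:
x^2 - 4*x + 15220
Discriminant = (-4)^2 - 4*(15220)
= 16 - 60880
= -60864

-60864


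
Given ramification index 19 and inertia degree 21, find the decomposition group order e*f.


|D_P| = e * f
= 19 * 21
= 399

399


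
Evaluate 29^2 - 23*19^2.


x^2 - d*y^2
= 29^2 - 23*19^2
= 841 - 8303
= -7462

-7462


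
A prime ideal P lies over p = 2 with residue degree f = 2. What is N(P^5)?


N(P^a) = p^(a*f)
= 2^(5*2)
= 2^10
= 1024

1024


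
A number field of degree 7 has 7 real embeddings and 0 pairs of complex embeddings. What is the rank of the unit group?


By Dirichlet's unit theorem:
rank = r1 + r2 - 1
= 7 + 0 - 1
= 6

6


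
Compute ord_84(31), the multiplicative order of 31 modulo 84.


We want ord_84(31), the smallest k >= 1 with 31^k = 1 mod 84.
n = 84 = 2^2 * 3 * 7, phi(84) = 24; the order divides phi(n).
Divisors of 24: 1, 2, 3, 4, 6, 8, 12, 24
Repeated squaring mod 84: 31^1 = 31, 31^2 = 37, 31^4 = 25, 31^8 = 37, 31^16 = 25
Test divisors in increasing order:
  k=1: 31^1 = 31 mod 84
  k=2: 31^2 = 37 mod 84
  k=3: 31^3 = 37 * 31 = 55 mod 84
  k=4: 31^4 = 25 mod 84
  k=6: 31^6 = 25 * 37 = 1 mod 84  <- first divisor giving 1
Order = 6

6


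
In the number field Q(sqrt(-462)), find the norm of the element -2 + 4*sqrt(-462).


N(a + b*sqrt(d)) = a^2 - d*b^2
= (-2)^2 - (-462)*(4)^2
= 4 + 7392
= 7396

7396


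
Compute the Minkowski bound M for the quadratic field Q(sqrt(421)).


d = 421, d mod 4 = 1, so disc(K) = d = 421; |disc(K)| = 421
Real quadratic field, so n = 2, s = r2 = 0, r1 = 2
M = (n!/n^n) * (4/pi)^s * sqrt(|disc(K)|) = (2!/2^2) * (4/pi)^0 * sqrt(421)
= 0.5 * 1.000000 * 20.518285
= 10.2591

10.2591


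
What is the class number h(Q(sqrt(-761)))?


K = Q(sqrt(-761)). d mod 4 = 3, so D = disc(K) = 4d = -3044
h(K) equals the number of primitive reduced positive-definite forms (a, b, c) = a*x^2 + b*x*y + c*y^2 with b^2 - 4ac = D,
where reduced means |b| <= a <= c, with b >= 0 whenever |b| = a or a = c, and primitive means gcd(a, b, c) = 1.
Reduced forces 3a^2 <= |D| = 3044, so 1 <= a <= 31; b must have the parity of D, and c = (b^2 - D)/(4a) must be an integer >= a.
Enumerate a = 1..31, b in [-a, a]:
  a=1: (1, 0, 761)  [1]
  a=2: (2, 2, 381)  [1]
  a=3: (3, -2, 254), (3, 2, 254)  [2]
  a=4: none
  a=5: (5, -4, 153), (5, 4, 153)  [2]
  a=6: (6, -2, 127), (6, 2, 127)  [2]
  a=7: (7, -6, 110), (7, 6, 110)  [2]
  a=8: none
  a=9: (9, -4, 85), (9, 4, 85)  [2]
  a=10: (10, -6, 77), (10, 6, 77)  [2]
  a=11: (11, -6, 70), (11, 6, 70)  [2]
  a=12..13: none
  a=14: (14, -6, 55), (14, 6, 55)  [2]
  a=15: (15, -14, 54), (15, -4, 51), (15, 4, 51), (15, 14, 54)  [4]
  a=16: none
  a=17: (17, -4, 45), (17, 4, 45)  [2]
  a=18: (18, -14, 45), (18, 14, 45)  [2]
  a=19..20: none
  a=21: (21, -20, 41), (21, -8, 37), (21, 8, 37), (21, 20, 41)  [4]
  a=22: (22, -6, 35), (22, 6, 35)  [2]
  a=23..24: none
  a=25: (25, -16, 33), (25, 16, 33)  [2]
  a=26: none
  a=27: (27, -14, 30), (27, 14, 30)  [2]
  a=28: none
  a=29: (29, -28, 33), (29, 28, 33)  [2]
  a=30: (30, -26, 31), (30, 26, 31)  [2]
  a=31: none
Total reduced forms: 1 + 1 + 2 + 2 + 2 + 2 + 2 + 2 + 2 + 2 + 4 + 2 + 2 + 4 + 2 + 2 + 2 + 2 + 2 = 40
h = 40

40


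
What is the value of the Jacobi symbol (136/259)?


Compute (136/259) via quadratic reciprocity:
  pull out 2: (2/259) = -1  (since 259 mod 8 = 3)
  pull out 2: (2/259) = -1  (since 259 mod 8 = 3)
  pull out 2: (2/259) = -1  (since 259 mod 8 = 3)
  reciprocity: (17/259) -> +(259/17)
  reduce: (4/17)
  pull out 2: (2/17) = +1  (since 17 mod 8 = 1)
  pull out 2: (2/17) = +1  (since 17 mod 8 = 1)
  (1/17) = 1
Product of signs = -1

-1


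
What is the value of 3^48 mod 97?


p = 97 is prime and the exponent is (p-1)/2 = 48, so by Euler's criterion 3^48 = (3/97) = +1 or -1 mod 97.
Compute by square-and-multiply:
  48 = 32 + 16 (binary 110000)
  Repeated squaring mod 97: 3^1 = 3, 3^2 = 9, 3^4 = 81, 3^8 = 62, 3^16 = 61, 3^32 = 35
  3^48 = 3^32 * 3^16 = 35 * 61 mod 97
    35 * 61 = 2135 = 1 mod 97
  3^48 = 1 mod 97
Result 1: 3 is a quadratic residue mod 97.
3^48 mod 97 = 1

1


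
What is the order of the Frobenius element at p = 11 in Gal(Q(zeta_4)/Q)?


The Frobenius at p in Gal(Q(zeta_n)/Q) = (Z/nZ)* is the class of p, so its order is ord_4(11), the smallest k >= 1 with 11^k = 1 mod 4.
n = 4 = 2^2, phi(4) = 2; the order divides phi(n).
Divisors of 2: 1, 2
Repeated squaring mod 4: 11^1 = 3, 11^2 = 1
Test divisors in increasing order:
  k=1: 11^1 = 3 mod 4
  k=2: 11^2 = 1 mod 4  <- first divisor giving 1
Order = 2

2


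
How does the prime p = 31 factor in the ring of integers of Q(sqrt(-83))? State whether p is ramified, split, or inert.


K = Q(sqrt(-83)). Since d mod 4 = 1, disc(K) = -83.
Check p | disc: -83 mod 31 = 10.
p does not divide disc. Compute Legendre symbol (d/p):
10^((31-1)/2) mod 31 = 1
(d/p) = 1, so p splits: (p) = P*P' with e=1, f=1, g=2.
Therefore p is split.

split


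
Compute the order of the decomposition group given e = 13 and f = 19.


|D_P| = e * f
= 13 * 19
= 247

247


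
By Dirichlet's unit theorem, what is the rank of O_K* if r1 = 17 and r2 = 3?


By Dirichlet's unit theorem:
rank = r1 + r2 - 1
= 17 + 3 - 1
= 19

19


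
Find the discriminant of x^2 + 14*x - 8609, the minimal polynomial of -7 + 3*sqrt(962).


The element -7 + 3*sqrt(962) has minimal polynomial:
x^2 + 14*x - 8609
Discriminant = (14)^2 - 4*(-8609)
= 196 + 34436
= 34632

34632


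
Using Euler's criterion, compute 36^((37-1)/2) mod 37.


p = 37 is prime and the exponent is (p-1)/2 = 18, so by Euler's criterion 36^18 = (36/37) = +1 or -1 mod 37.
Compute by square-and-multiply:
  18 = 16 + 2 (binary 10010)
  Repeated squaring mod 37: 36^1 = 36, 36^2 = 1, 36^4 = 1, 36^8 = 1, 36^16 = 1
  36^18 = 36^16 * 36^2 = 1 * 1 mod 37
    1 * 1 = 1 = 1 mod 37
  36^18 = 1 mod 37
Result 1: 36 is a quadratic residue mod 37.
36^18 mod 37 = 1

1


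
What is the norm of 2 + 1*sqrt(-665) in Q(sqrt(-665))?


N(a + b*sqrt(d)) = a^2 - d*b^2
= (2)^2 - (-665)*(1)^2
= 4 + 665
= 669

669


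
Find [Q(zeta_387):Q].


The degree equals Euler's totient phi(387).
387 = 3^2 * 43
phi(387) = 252

252


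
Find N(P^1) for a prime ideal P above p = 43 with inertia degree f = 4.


N(P^a) = p^(a*f)
= 43^(1*4)
= 43^4
= 3418801

3418801


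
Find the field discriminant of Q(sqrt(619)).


For K = Q(sqrt(d)) with d squarefree: disc(K) = d if d = 1 mod 4, and disc(K) = 4d if d = 2 or 3 mod 4.
Here d = 619, and d mod 4 = 3.
d = 3 mod 4, not 1 (O_K = Z[sqrt(d)]), so disc(K) = 4d = 4 * (619) = 2476

2476


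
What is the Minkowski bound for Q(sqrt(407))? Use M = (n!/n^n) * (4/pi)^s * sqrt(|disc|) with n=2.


d = 407, d mod 4 = 3, so disc(K) = 4d = 1628; |disc(K)| = 1628
Real quadratic field, so n = 2, s = r2 = 0, r1 = 2
M = (n!/n^n) * (4/pi)^s * sqrt(|disc(K)|) = (2!/2^2) * (4/pi)^0 * sqrt(1628)
= 0.5 * 1.000000 * 40.348482
= 20.1742

20.1742


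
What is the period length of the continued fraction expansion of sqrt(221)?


Run the CF algorithm for sqrt(221).
a_0 = floor(sqrt(221)) = 14; set m_0=0, q_0=1.
Recurrence: m' = q*a - m,  q' = (d - m'^2)/q,  a' = floor((a_0 + m')/q').
  step 1: m=14, q=25, a=1
  step 2: m=11, q=4, a=6
  step 3: m=13, q=13, a=2
  step 4: m=13, q=4, a=6
  step 5: m=11, q=25, a=1
  step 6: m=14, q=1, a=28
a_6 = 2*a_0 = 28, so the period closes here.
sqrt(221) = [14; 1, 6, 2, 6, 1, 28]
Period length = 6

6


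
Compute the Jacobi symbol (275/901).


Compute (275/901) via quadratic reciprocity:
  reciprocity: (275/901) -> +(901/275)
  reduce: (76/275)
  pull out 2: (2/275) = -1  (since 275 mod 8 = 3)
  pull out 2: (2/275) = -1  (since 275 mod 8 = 3)
  reciprocity: (19/275) -> -(275/19)
  reduce: (9/19)
  reciprocity: (9/19) -> +(19/9)
  reduce: (1/9)
  (1/9) = 1
Product of signs = -1

-1


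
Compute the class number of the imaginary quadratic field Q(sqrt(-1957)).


K = Q(sqrt(-1957)). d mod 4 = 3, so D = disc(K) = 4d = -7828
h(K) equals the number of primitive reduced positive-definite forms (a, b, c) = a*x^2 + b*x*y + c*y^2 with b^2 - 4ac = D,
where reduced means |b| <= a <= c, with b >= 0 whenever |b| = a or a = c, and primitive means gcd(a, b, c) = 1.
Reduced forces 3a^2 <= |D| = 7828, so 1 <= a <= 51; b must have the parity of D, and c = (b^2 - D)/(4a) must be an integer >= a.
Enumerate a = 1..51, b in [-a, a]:
  a=1: (1, 0, 1957)  [1]
  a=2: (2, 2, 979)  [1]
  a=3..10: none
  a=11: (11, -2, 178), (11, 2, 178)  [2]
  a=12..16: none
  a=17: (17, -14, 118), (17, 14, 118)  [2]
  a=18: none
  a=19: (19, 0, 103)  [1]
  a=20..21: none
  a=22: (22, -2, 89), (22, 2, 89)  [2]
  a=23..33: none
  a=34: (34, -14, 59), (34, 14, 59)  [2]
  a=35..36: none
  a=37: (37, -4, 53), (37, 4, 53)  [2]
  a=38: (38, 38, 61)  [1]
  a=39..42: none
  a=43: (43, -16, 47), (43, 16, 47)  [2]
  a=44..51: none
Total reduced forms: 1 + 1 + 2 + 2 + 1 + 2 + 2 + 2 + 1 + 2 = 16
h = 16

16


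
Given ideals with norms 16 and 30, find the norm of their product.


N(IJ) = N(I) * N(J)
= 16 * 30
= 480

480


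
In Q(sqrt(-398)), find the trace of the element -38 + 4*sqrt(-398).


Tr(a + b*sqrt(d)) = (a + b*sqrt(d)) + (a - b*sqrt(d)) = 2a
= 2 * (-38)
= -76

-76


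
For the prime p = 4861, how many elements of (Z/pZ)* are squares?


For prime p, the number of non-zero quadratic residues is (p-1)/2.
= (4861-1)/2
= 2430

2430


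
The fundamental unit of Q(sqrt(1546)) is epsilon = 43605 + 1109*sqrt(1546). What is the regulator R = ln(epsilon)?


epsilon = 43605 + 1109*sqrt(1546)
= 87210.0000
R = ln(87210.0000)
= 11.3761

11.3761


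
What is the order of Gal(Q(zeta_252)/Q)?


|Gal(Q(zeta_252)/Q)| = phi(252)
= 72

72


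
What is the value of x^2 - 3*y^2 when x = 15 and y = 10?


x^2 - d*y^2
= 15^2 - 3*10^2
= 225 - 300
= -75

-75


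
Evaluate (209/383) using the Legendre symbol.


p = 383 is prime, so compute (209/383) with the reciprocity algorithm (Jacobi-symbol steps: pull out 2s via (2/n), flip via reciprocity, reduce):
  reciprocity: (209/383) -> +(383/209)
  reduce: (174/209)
  pull out 2: (2/209) = +1  (since 209 mod 8 = 1)
  reciprocity: (87/209) -> +(209/87)
  reduce: (35/87)
  reciprocity: (35/87) -> -(87/35)
  reduce: (17/35)
  reciprocity: (17/35) -> +(35/17)
  reduce: (1/17)
  (1/17) = 1
Product of signs = -1
(209/383) = -1

-1


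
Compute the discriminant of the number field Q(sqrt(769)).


For K = Q(sqrt(d)) with d squarefree: disc(K) = d if d = 1 mod 4, and disc(K) = 4d if d = 2 or 3 mod 4.
Here d = 769, and d mod 4 = 1.
d = 1 mod 4 (O_K = Z[(1+sqrt(d))/2]), so disc(K) = d = 769

769


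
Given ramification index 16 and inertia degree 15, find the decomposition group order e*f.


|D_P| = e * f
= 16 * 15
= 240

240


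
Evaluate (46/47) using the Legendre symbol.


p = 47 is prime, so compute (46/47) with the reciprocity algorithm (Jacobi-symbol steps: pull out 2s via (2/n), flip via reciprocity, reduce):
  pull out 2: (2/47) = +1  (since 47 mod 8 = 7)
  reciprocity: (23/47) -> -(47/23)
  reduce: (1/23)
  (1/23) = 1
Product of signs = -1
(46/47) = -1

-1


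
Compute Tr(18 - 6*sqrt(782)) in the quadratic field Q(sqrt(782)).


Tr(a + b*sqrt(d)) = (a + b*sqrt(d)) + (a - b*sqrt(d)) = 2a
= 2 * (18)
= 36

36


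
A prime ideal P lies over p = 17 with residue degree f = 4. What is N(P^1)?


N(P^a) = p^(a*f)
= 17^(1*4)
= 17^4
= 83521

83521


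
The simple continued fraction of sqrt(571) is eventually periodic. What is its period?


Run the CF algorithm for sqrt(571).
a_0 = floor(sqrt(571)) = 23; set m_0=0, q_0=1.
Recurrence: m' = q*a - m,  q' = (d - m'^2)/q,  a' = floor((a_0 + m')/q').
  step 1: m=23, q=42, a=1
  step 2: m=19, q=5, a=8
  step 3: m=21, q=26, a=1
  step 4: m=5, q=21, a=1
  step 5: m=16, q=15, a=2
  step 6: m=14, q=25, a=1
  step 7: m=11, q=18, a=1
  step 8: m=7, q=29, a=1
  step 9: m=22, q=3, a=15
  step 10: m=23, q=14, a=3
  step 11: m=19, q=15, a=2
  step 12: m=11, q=30, a=1
  step 13: m=19, q=7, a=6
  step 14: m=23, q=6, a=7
  step 15: m=19, q=35, a=1
  step 16: m=16, q=9, a=4
  step 17: m=20, q=19, a=2
  step 18: m=18, q=13, a=3
  step 19: m=21, q=10, a=4
  step 20: m=19, q=21, a=2
  step 21: m=23, q=2, a=23
  step 22: m=23, q=21, a=2
  step 23: m=19, q=10, a=4
  step 24: m=21, q=13, a=3
  step 25: m=18, q=19, a=2
  step 26: m=20, q=9, a=4
  step 27: m=16, q=35, a=1
  step 28: m=19, q=6, a=7
  step 29: m=23, q=7, a=6
  step 30: m=19, q=30, a=1
  step 31: m=11, q=15, a=2
  step 32: m=19, q=14, a=3
  step 33: m=23, q=3, a=15
  step 34: m=22, q=29, a=1
  step 35: m=7, q=18, a=1
  step 36: m=11, q=25, a=1
  step 37: m=14, q=15, a=2
  step 38: m=16, q=21, a=1
  step 39: m=5, q=26, a=1
  step 40: m=21, q=5, a=8
  step 41: m=19, q=42, a=1
  step 42: m=23, q=1, a=46
a_42 = 2*a_0 = 46, so the period closes here.
sqrt(571) = [23; 1, 8, 1, 1, 2, 1, 1, 1, 15, 3, 2, 1, 6, 7, 1, 4, 2, 3, 4, 2, 23, 2, 4, 3, 2, 4, 1, 7, 6, 1, 2, 3, 15, 1, 1, 1, 2, 1, 1, 8, 1, 46]
Period length = 42

42


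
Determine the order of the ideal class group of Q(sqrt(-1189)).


K = Q(sqrt(-1189)). d mod 4 = 3, so D = disc(K) = 4d = -4756
h(K) equals the number of primitive reduced positive-definite forms (a, b, c) = a*x^2 + b*x*y + c*y^2 with b^2 - 4ac = D,
where reduced means |b| <= a <= c, with b >= 0 whenever |b| = a or a = c, and primitive means gcd(a, b, c) = 1.
Reduced forces 3a^2 <= |D| = 4756, so 1 <= a <= 39; b must have the parity of D, and c = (b^2 - D)/(4a) must be an integer >= a.
Enumerate a = 1..39, b in [-a, a]:
  a=1: (1, 0, 1189)  [1]
  a=2: (2, 2, 595)  [1]
  a=3..4: none
  a=5: (5, -2, 238), (5, 2, 238)  [2]
  a=6: none
  a=7: (7, -2, 170), (7, 2, 170)  [2]
  a=8..9: none
  a=10: (10, -2, 119), (10, 2, 119)  [2]
  a=11..13: none
  a=14: (14, -2, 85), (14, 2, 85)  [2]
  a=15..16: none
  a=17: (17, -2, 70), (17, 2, 70)  [2]
  a=18..24: none
  a=25: (25, -12, 49), (25, 12, 49)  [2]
  a=26..28: none
  a=29: (29, 0, 41)  [1]
  a=30: none
  a=31: (31, -24, 43), (31, 24, 43)  [2]
  a=32..33: none
  a=34: (34, -2, 35), (34, 2, 35)  [2]
  a=35: (35, 12, 35)  [1]
  a=36..39: none
Total reduced forms: 1 + 1 + 2 + 2 + 2 + 2 + 2 + 2 + 1 + 2 + 2 + 1 = 20
h = 20

20
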